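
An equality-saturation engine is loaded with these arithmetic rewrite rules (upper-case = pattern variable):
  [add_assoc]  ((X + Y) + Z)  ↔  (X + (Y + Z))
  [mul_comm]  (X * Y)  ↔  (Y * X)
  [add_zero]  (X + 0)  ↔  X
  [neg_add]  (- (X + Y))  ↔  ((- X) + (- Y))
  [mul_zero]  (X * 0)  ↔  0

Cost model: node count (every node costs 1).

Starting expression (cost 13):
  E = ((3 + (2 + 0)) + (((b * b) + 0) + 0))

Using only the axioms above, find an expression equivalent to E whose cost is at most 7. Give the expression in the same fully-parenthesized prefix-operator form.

((3 + 2) + (b * b))   [cost 7]

1. [add_zero →] (2 + 0)  →  2;  E = ((3 + 2) + (((b * b) + 0) + 0))
2. [add_zero →] (((b * b) + 0) + 0)  →  ((b * b) + 0);  E = ((3 + 2) + ((b * b) + 0))
3. [add_zero →] ((b * b) + 0)  →  (b * b);  cost 7 ≤ 7, done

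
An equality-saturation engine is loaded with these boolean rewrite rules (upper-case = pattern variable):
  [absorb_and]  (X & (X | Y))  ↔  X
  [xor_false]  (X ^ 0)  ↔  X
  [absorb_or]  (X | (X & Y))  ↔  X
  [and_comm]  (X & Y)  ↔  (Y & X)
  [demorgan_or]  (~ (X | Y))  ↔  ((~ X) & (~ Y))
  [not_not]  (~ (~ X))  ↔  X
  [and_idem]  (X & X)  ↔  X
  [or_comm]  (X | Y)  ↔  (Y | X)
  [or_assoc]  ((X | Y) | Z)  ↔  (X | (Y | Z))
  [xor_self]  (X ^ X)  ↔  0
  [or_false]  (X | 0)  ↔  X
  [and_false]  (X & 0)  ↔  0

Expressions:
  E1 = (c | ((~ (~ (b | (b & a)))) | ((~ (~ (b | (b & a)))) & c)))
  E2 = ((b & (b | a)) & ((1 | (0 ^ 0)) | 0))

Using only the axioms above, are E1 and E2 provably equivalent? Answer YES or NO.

NO

All listed rules preserve value, hence provable equivalence implies equal values everywhere; look for a separating assignment.
a=0, b=0, c=1 gives E1 ↦ 1, E2 ↦ 0; values differ ⇒ not provably equivalent.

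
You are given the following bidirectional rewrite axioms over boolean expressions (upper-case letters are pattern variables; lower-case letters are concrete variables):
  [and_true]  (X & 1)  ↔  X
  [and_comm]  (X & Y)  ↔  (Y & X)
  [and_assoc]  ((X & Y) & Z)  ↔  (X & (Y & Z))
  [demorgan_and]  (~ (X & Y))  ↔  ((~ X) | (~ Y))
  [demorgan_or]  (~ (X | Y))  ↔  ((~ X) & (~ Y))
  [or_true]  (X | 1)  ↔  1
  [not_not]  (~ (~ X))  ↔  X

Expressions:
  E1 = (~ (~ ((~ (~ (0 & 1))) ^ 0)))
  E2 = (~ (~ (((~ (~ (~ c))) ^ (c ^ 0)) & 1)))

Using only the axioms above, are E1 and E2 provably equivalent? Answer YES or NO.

All listed rules preserve value, hence provable equivalence implies equal values everywhere; look for a separating assignment.
c=0 gives E1 ↦ 0, E2 ↦ 1; values differ ⇒ not provably equivalent.

NO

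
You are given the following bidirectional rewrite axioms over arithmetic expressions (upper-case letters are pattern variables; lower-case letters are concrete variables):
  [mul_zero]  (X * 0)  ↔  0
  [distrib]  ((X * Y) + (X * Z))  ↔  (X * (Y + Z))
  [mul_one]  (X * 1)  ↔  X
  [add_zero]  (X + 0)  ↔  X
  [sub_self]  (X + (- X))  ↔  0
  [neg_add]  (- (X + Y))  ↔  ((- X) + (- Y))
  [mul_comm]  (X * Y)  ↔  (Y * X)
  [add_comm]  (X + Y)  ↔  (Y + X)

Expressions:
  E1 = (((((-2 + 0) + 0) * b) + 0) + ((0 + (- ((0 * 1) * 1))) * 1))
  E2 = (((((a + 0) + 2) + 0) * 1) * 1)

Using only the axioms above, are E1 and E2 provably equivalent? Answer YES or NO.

All listed rules preserve value, hence provable equivalence implies equal values everywhere; look for a separating assignment.
a=0, b=0 gives E1 ↦ 0, E2 ↦ 2; values differ ⇒ not provably equivalent.

NO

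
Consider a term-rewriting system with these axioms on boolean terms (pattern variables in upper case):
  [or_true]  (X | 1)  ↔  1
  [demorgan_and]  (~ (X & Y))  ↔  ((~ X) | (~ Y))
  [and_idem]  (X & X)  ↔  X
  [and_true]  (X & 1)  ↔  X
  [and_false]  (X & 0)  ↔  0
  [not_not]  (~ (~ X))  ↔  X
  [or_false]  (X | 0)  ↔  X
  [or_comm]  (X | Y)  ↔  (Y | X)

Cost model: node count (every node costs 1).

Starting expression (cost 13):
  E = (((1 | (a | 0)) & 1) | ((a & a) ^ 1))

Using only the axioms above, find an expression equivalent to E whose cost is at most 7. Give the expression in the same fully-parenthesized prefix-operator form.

(1) (a & a)  =[and_idem →]=  a    ⊢ (((1 | (a | 0)) & 1) | (a ^ 1))
(2) (a | 0)  =[or_false →]=  a    ⊢ (((1 | a) & 1) | (a ^ 1))
(3) ((1 | a) & 1)  =[and_true →]=  (1 | a)    ⊢ cost 7, within 7

((1 | a) | (a ^ 1))   [cost 7]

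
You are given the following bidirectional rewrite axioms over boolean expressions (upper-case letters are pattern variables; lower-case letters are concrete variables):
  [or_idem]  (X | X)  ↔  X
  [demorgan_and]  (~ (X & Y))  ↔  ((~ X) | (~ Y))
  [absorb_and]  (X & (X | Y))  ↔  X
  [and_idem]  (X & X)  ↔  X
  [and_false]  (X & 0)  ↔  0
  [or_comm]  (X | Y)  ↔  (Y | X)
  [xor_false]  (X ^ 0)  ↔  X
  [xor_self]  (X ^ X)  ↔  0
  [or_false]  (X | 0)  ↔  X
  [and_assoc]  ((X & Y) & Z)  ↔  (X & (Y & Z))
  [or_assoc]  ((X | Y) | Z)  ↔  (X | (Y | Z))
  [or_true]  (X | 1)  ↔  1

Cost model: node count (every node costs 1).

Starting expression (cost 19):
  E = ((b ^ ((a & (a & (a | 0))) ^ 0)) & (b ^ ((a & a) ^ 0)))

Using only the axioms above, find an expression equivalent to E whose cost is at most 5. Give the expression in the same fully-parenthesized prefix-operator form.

step 1: absorb_and (→) rewrites (a & (a | 0)) into a, now ((b ^ ((a & a) ^ 0)) & (b ^ ((a & a) ^ 0)))
step 2: and_idem (→) rewrites ((b ^ ((a & a) ^ 0)) & (b ^ ((a & a) ^ 0))) into (b ^ ((a & a) ^ 0))
step 3: and_idem (→) rewrites (a & a) into a, reaching cost 5 (bound 5)

(b ^ (a ^ 0))   [cost 5]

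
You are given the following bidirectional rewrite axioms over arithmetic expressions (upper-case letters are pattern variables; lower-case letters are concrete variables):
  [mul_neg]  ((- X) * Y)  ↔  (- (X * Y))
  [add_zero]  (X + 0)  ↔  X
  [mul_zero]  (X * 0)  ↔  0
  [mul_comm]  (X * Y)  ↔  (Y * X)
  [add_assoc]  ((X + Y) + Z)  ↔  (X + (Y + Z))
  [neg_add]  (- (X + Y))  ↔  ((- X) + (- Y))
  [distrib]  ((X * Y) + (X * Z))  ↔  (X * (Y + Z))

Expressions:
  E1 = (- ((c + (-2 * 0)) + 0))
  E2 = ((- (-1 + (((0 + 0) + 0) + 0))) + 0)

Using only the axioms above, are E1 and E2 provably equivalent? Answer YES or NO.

The axioms are sound identities: if E1 ↔* E2 then E1 and E2 evaluate identically under any assignment.
Under c=0: E1 evaluates to 0, E2 to 1. Distinct ⇒ no rewrite sequence connects them.

NO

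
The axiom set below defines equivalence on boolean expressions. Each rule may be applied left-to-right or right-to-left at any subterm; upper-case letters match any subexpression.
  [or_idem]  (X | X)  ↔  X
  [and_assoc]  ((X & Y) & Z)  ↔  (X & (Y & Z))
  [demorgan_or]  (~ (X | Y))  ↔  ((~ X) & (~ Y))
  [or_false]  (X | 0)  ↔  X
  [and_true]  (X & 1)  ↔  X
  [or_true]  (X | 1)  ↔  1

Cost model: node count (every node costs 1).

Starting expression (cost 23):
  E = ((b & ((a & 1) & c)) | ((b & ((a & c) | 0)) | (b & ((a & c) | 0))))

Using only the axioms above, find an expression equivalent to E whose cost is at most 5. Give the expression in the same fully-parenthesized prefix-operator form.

1. [or_idem →] ((b & ((a & c) | 0)) | (b & ((a & c) | 0)))  →  (b & ((a & c) | 0));  E = ((b & ((a & 1) & c)) | (b & ((a & c) | 0)))
2. [and_true →] (a & 1)  →  a;  E = ((b & (a & c)) | (b & ((a & c) | 0)))
3. [or_false →] ((a & c) | 0)  →  (a & c);  E = ((b & (a & c)) | (b & (a & c)))
4. [or_idem →] ((b & (a & c)) | (b & (a & c)))  →  (b & (a & c));  cost 5 ≤ 5, done

(b & (a & c))   [cost 5]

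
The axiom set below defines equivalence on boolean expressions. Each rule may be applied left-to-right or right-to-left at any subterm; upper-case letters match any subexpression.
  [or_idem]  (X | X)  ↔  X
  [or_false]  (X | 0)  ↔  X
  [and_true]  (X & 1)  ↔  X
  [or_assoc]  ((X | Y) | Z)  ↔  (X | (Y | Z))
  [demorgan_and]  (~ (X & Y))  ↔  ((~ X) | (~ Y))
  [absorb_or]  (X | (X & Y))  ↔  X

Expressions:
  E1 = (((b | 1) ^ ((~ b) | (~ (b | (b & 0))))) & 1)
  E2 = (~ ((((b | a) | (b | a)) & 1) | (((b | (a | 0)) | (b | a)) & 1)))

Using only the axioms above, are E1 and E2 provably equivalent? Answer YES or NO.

The axioms are sound identities: if E1 ↔* E2 then E1 and E2 evaluate identically under any assignment.
Under a=0, b=0: E1 evaluates to 0, E2 to 1. Distinct ⇒ no rewrite sequence connects them.

NO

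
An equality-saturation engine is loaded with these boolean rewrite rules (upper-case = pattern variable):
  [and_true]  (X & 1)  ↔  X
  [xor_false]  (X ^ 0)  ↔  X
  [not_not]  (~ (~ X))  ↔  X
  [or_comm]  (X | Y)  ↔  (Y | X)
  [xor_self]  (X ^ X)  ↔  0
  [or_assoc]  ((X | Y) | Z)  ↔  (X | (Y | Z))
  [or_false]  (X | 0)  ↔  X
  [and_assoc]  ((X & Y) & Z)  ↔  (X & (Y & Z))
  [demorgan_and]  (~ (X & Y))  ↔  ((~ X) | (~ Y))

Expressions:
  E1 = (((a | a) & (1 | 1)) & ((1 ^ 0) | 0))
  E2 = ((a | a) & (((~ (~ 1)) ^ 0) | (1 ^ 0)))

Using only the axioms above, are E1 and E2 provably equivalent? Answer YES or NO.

step 1: or_false (→) rewrites ((1 ^ 0) | 0) into (1 ^ 0), now (((a | a) & (1 | 1)) & (1 ^ 0))
step 2: xor_false (→) rewrites (1 ^ 0) into 1, now (((a | a) & (1 | 1)) & 1)
step 3: and_true (→) rewrites (((a | a) & (1 | 1)) & 1) into ((a | a) & (1 | 1))
step 4: xor_false (←) rewrites 1 into (1 ^ 0), now ((a | a) & ((1 ^ 0) | 1))
step 5: not_not (←) rewrites 1 into (~ (~ 1)), now ((a | a) & (((~ (~ 1)) ^ 0) | 1))
step 6: xor_false (←) rewrites 1 into (1 ^ 0), which is E2

YES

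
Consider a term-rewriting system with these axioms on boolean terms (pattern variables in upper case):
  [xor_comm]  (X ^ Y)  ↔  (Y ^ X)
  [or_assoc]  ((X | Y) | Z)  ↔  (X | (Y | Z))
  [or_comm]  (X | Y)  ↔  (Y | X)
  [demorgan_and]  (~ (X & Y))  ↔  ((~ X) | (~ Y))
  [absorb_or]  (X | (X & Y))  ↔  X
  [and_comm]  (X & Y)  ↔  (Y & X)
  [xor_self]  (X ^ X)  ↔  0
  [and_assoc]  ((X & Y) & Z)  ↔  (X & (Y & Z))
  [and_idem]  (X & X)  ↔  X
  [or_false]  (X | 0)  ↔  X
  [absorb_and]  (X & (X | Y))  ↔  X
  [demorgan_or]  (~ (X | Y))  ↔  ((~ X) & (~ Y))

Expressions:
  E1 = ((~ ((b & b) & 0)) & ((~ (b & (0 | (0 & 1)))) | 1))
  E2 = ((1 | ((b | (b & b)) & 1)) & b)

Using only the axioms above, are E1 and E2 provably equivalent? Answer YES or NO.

The axioms are sound identities: if E1 ↔* E2 then E1 and E2 evaluate identically under any assignment.
Under b=0: E1 evaluates to 1, E2 to 0. Distinct ⇒ no rewrite sequence connects them.

NO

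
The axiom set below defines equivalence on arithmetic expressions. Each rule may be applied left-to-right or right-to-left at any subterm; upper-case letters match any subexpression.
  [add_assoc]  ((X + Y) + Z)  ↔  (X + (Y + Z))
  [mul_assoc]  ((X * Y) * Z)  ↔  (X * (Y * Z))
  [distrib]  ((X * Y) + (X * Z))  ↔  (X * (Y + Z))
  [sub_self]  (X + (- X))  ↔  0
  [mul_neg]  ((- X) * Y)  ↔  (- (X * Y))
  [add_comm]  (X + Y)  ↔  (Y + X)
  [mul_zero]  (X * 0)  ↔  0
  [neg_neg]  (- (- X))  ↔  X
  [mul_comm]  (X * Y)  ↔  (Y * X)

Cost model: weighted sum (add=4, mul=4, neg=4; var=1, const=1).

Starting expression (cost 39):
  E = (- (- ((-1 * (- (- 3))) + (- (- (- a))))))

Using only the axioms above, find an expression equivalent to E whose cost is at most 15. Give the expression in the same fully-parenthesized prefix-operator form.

1. [neg_neg →] (- (- a))  →  a;  E = (- (- ((-1 * (- (- 3))) + (- a))))
2. [neg_neg →] (- (- 3))  →  3;  E = (- (- ((-1 * 3) + (- a))))
3. [neg_neg →] (- (- ((-1 * 3) + (- a))))  →  ((-1 * 3) + (- a));  cost 15 ≤ 15, done

((-1 * 3) + (- a))   [cost 15]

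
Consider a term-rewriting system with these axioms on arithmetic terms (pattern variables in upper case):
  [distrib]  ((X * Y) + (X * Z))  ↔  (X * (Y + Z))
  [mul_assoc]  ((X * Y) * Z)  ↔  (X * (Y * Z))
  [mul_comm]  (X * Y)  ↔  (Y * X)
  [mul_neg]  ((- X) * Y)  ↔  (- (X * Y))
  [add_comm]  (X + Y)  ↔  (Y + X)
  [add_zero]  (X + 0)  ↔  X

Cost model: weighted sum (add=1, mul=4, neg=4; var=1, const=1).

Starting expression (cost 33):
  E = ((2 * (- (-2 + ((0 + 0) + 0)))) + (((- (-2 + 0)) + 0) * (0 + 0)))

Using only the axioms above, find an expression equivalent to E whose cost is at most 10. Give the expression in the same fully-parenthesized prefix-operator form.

((- -2) * 2)   [cost 10]

(1) (0 + 0)  =[add_zero →]=  0    ⊢ ((2 * (- (-2 + (0 + 0)))) + (((- (-2 + 0)) + 0) * (0 + 0)))
(2) ((- (-2 + 0)) + 0)  =[add_zero →]=  (- (-2 + 0))    ⊢ ((2 * (- (-2 + (0 + 0)))) + ((- (-2 + 0)) * (0 + 0)))
(3) (0 + 0)  =[add_zero →]=  0    ⊢ ((2 * (- (-2 + 0))) + ((- (-2 + 0)) * (0 + 0)))
(4) (2 * (- (-2 + 0)))  =[mul_comm →]=  ((- (-2 + 0)) * 2)    ⊢ (((- (-2 + 0)) * 2) + ((- (-2 + 0)) * (0 + 0)))
(5) (((- (-2 + 0)) * 2) + ((- (-2 + 0)) * (0 + 0)))  =[distrib →]=  ((- (-2 + 0)) * (2 + (0 + 0)))
(6) (-2 + 0)  =[add_zero →]=  -2    ⊢ ((- -2) * (2 + (0 + 0)))
(7) (0 + 0)  =[add_zero →]=  0    ⊢ ((- -2) * (2 + 0))
(8) (2 + 0)  =[add_zero →]=  2    ⊢ cost 10, within 10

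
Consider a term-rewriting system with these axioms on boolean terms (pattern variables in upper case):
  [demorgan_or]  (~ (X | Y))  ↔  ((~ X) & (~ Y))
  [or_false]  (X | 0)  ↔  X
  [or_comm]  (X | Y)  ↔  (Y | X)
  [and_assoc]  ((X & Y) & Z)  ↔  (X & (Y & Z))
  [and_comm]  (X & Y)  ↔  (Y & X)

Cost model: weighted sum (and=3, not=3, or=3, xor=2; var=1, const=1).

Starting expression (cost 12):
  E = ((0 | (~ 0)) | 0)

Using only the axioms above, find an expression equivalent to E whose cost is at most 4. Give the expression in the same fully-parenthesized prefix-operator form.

(~ 0)   [cost 4]

(1) (0 | (~ 0))  =[or_comm →]=  ((~ 0) | 0)    ⊢ (((~ 0) | 0) | 0)
(2) (((~ 0) | 0) | 0)  =[or_false →]=  ((~ 0) | 0)
(3) ((~ 0) | 0)  =[or_false →]=  (~ 0)    ⊢ cost 4, within 4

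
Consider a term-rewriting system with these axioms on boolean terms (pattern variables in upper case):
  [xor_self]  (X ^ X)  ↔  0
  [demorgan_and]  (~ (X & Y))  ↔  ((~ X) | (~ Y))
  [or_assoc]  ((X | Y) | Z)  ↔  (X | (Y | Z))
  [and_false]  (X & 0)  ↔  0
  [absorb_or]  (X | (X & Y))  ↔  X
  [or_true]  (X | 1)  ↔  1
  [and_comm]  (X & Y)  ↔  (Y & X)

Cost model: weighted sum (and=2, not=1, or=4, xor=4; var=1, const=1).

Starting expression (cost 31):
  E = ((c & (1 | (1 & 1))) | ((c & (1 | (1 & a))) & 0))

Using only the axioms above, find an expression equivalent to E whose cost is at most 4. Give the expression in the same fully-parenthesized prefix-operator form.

step 1: absorb_or (→) rewrites (1 | (1 & a)) into 1, now ((c & (1 | (1 & 1))) | ((c & 1) & 0))
step 2: absorb_or (→) rewrites (1 | (1 & 1)) into 1, now ((c & 1) | ((c & 1) & 0))
step 3: absorb_or (→) rewrites ((c & 1) | ((c & 1) & 0)) into (c & 1), reaching cost 4 (bound 4)

(c & 1)   [cost 4]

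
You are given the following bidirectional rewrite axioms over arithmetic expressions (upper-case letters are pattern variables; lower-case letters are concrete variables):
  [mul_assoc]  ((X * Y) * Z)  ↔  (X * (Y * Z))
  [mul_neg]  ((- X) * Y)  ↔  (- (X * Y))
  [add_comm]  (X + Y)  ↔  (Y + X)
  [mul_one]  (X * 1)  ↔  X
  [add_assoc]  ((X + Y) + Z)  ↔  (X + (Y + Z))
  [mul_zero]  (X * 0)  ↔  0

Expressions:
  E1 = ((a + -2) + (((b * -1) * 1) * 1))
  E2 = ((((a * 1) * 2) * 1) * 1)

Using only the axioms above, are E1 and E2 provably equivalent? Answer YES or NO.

NO

The axioms are sound identities: if E1 ↔* E2 then E1 and E2 evaluate identically under any assignment.
Under a=0, b=0: E1 evaluates to -2, E2 to 0. Distinct ⇒ no rewrite sequence connects them.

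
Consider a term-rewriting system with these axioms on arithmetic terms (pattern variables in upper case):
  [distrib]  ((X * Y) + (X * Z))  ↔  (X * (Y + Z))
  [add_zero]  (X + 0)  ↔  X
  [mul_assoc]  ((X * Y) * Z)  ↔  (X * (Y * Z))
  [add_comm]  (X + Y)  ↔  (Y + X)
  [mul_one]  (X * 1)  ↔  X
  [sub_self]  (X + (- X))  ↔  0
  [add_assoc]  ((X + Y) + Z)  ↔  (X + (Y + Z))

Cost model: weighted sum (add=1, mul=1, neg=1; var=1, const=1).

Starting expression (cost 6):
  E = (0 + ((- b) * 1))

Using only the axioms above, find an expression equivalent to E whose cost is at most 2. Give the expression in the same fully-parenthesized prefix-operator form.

1. [add_comm →] (0 + ((- b) * 1))  →  (((- b) * 1) + 0)
2. [mul_one →] ((- b) * 1)  →  (- b);  E = ((- b) + 0)
3. [add_zero →] ((- b) + 0)  →  (- b);  cost 2 ≤ 2, done

(- b)   [cost 2]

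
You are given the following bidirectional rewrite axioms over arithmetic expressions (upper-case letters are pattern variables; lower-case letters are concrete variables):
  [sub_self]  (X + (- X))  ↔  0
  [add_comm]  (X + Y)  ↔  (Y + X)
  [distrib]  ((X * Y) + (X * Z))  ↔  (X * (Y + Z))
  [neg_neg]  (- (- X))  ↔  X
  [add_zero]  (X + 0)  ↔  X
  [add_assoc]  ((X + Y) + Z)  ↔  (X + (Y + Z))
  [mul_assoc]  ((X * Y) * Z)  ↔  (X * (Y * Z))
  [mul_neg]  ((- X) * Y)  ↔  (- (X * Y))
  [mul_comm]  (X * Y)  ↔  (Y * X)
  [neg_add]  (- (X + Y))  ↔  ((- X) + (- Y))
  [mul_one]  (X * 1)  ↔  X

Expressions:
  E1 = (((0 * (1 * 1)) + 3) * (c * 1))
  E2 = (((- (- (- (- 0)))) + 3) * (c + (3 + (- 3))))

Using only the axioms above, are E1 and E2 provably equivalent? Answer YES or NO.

1. [mul_one →] (1 * 1)  →  1;  E1 = (((0 * 1) + 3) * (c * 1))
2. [mul_one →] (c * 1)  →  c;  E1 = (((0 * 1) + 3) * c)
3. [mul_one →] (0 * 1)  →  0;  E1 = ((0 + 3) * c)
4. [add_zero ←] c  →  (c + 0);  E1 = ((0 + 3) * (c + 0))
5. [neg_neg ←] 0  →  (- (- 0));  E1 = (((- (- 0)) + 3) * (c + 0))
6. [sub_self ←] 0  →  (3 + (- 3));  E1 = (((- (- 0)) + 3) * (c + (3 + (- 3))))
7. [neg_neg ←] 0  →  (- (- 0));  this is E2

YES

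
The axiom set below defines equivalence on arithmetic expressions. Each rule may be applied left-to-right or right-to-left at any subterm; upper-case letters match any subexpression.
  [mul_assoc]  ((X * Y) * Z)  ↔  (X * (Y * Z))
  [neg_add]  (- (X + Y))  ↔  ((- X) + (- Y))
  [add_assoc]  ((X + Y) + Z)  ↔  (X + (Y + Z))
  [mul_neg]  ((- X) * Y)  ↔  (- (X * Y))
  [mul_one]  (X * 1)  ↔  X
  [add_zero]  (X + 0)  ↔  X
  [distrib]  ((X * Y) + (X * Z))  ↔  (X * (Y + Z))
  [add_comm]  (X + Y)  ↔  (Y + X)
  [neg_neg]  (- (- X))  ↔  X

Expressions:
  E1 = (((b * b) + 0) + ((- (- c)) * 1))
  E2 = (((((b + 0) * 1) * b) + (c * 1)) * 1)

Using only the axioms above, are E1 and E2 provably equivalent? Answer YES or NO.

YES

1. [neg_neg →] (- (- c))  →  c;  E1 = (((b * b) + 0) + (c * 1))
2. [mul_one →] (c * 1)  →  c;  E1 = (((b * b) + 0) + c)
3. [add_zero →] ((b * b) + 0)  →  (b * b);  E1 = ((b * b) + c)
4. [add_zero ←] b  →  (b + 0);  E1 = (((b + 0) * b) + c)
5. [mul_one ←] (b + 0)  →  ((b + 0) * 1);  E1 = ((((b + 0) * 1) * b) + c)
6. [mul_one ←] c  →  (c * 1);  E1 = ((((b + 0) * 1) * b) + (c * 1))
7. [mul_one ←] ((((b + 0) * 1) * b) + (c * 1))  →  (((((b + 0) * 1) * b) + (c * 1)) * 1);  this is E2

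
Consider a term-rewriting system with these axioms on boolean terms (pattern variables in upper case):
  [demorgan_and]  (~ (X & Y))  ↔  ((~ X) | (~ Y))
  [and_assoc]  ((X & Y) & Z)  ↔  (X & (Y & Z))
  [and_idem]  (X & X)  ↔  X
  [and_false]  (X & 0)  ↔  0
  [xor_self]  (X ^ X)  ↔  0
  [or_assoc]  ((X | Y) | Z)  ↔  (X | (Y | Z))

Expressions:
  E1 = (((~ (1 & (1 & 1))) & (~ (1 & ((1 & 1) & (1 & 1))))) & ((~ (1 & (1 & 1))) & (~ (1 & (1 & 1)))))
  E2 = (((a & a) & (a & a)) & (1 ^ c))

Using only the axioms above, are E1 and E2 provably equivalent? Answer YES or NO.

The axioms are sound identities: if E1 ↔* E2 then E1 and E2 evaluate identically under any assignment.
Under a=1, c=0: E1 evaluates to 0, E2 to 1. Distinct ⇒ no rewrite sequence connects them.

NO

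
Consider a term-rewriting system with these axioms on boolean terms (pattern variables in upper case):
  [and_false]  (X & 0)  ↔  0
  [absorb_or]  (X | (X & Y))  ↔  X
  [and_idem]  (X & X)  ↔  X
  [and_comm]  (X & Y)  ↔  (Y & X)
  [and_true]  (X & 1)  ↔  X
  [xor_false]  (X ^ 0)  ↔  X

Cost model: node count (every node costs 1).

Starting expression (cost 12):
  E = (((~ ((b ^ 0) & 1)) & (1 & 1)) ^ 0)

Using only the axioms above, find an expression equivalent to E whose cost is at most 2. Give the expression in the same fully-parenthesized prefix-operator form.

step 1: and_true (→) rewrites ((b ^ 0) & 1) into (b ^ 0), now (((~ (b ^ 0)) & (1 & 1)) ^ 0)
step 2: xor_false (→) rewrites (((~ (b ^ 0)) & (1 & 1)) ^ 0) into ((~ (b ^ 0)) & (1 & 1))
step 3: and_idem (→) rewrites (1 & 1) into 1, now ((~ (b ^ 0)) & 1)
step 4: xor_false (→) rewrites (b ^ 0) into b, now ((~ b) & 1)
step 5: and_true (→) rewrites ((~ b) & 1) into (~ b), reaching cost 2 (bound 2)

(~ b)   [cost 2]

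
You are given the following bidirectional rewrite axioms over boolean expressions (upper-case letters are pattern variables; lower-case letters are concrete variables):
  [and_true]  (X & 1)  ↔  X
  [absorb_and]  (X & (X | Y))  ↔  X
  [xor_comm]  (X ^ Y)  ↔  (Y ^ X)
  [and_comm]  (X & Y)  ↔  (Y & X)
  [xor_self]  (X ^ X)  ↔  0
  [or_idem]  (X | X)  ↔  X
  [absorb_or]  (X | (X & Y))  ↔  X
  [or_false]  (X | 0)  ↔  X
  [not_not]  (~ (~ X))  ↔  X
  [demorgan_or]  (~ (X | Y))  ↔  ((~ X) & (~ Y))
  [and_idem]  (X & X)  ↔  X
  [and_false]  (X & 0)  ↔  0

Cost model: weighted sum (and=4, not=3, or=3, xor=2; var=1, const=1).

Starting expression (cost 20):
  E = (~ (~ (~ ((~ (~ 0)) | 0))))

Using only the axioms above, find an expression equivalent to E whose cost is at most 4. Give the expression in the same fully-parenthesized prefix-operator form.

(~ 0)   [cost 4]

1. [or_false →] ((~ (~ 0)) | 0)  →  (~ (~ 0));  E = (~ (~ (~ (~ (~ 0)))))
2. [not_not →] (~ (~ (~ (~ (~ 0)))))  →  (~ (~ (~ 0)))
3. [not_not →] (~ (~ 0))  →  0;  cost 4 ≤ 4, done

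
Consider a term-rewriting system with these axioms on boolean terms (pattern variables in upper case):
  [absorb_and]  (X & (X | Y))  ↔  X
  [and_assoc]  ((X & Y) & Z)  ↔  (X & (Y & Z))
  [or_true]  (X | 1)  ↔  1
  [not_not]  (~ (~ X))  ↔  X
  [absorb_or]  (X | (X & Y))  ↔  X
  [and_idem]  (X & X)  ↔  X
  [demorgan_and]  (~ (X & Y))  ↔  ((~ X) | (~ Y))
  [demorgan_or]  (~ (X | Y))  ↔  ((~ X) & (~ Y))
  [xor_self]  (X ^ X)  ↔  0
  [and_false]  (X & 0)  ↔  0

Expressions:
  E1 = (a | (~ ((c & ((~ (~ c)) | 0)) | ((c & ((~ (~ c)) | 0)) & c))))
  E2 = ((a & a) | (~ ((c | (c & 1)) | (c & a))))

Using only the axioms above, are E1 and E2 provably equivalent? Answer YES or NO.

YES

1. [absorb_or →] ((c & ((~ (~ c)) | 0)) | ((c & ((~ (~ c)) | 0)) & c))  →  (c & ((~ (~ c)) | 0));  E1 = (a | (~ (c & ((~ (~ c)) | 0))))
2. [not_not →] (~ (~ c))  →  c;  E1 = (a | (~ (c & (c | 0))))
3. [absorb_and →] (c & (c | 0))  →  c;  E1 = (a | (~ c))
4. [absorb_or ←] c  →  (c | (c & a));  E1 = (a | (~ (c | (c & a))))
5. [and_idem ←] a  →  (a & a);  E1 = ((a & a) | (~ (c | (c & a))))
6. [absorb_or ←] c  →  (c | (c & 1));  this is E2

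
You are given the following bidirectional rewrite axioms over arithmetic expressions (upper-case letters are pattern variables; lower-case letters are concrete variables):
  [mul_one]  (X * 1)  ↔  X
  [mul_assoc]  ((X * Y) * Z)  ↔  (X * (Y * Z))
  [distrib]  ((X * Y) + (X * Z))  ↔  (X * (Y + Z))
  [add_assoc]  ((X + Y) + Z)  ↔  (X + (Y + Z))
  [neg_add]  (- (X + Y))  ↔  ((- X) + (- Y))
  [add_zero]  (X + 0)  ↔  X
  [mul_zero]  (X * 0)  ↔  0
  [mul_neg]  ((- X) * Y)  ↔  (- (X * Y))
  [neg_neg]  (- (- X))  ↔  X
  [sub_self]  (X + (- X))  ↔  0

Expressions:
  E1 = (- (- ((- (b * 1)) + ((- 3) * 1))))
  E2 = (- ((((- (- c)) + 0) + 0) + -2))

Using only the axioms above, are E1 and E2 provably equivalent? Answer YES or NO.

NO

All listed rules preserve value, hence provable equivalence implies equal values everywhere; look for a separating assignment.
b=0, c=0 gives E1 ↦ -3, E2 ↦ 2; values differ ⇒ not provably equivalent.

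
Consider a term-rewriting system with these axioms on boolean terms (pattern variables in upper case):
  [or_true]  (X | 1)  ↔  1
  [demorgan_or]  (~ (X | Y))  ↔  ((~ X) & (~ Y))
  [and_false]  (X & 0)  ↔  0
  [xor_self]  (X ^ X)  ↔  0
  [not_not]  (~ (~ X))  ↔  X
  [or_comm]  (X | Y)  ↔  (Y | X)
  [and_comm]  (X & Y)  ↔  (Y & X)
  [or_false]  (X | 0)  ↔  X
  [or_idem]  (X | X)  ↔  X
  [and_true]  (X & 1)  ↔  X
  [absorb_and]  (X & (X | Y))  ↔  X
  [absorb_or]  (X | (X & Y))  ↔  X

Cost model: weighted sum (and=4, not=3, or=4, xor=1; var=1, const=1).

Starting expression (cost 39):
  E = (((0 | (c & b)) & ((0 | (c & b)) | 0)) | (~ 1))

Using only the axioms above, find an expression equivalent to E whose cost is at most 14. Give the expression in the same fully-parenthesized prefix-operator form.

1. [absorb_and →] ((0 | (c & b)) & ((0 | (c & b)) | 0))  →  (0 | (c & b));  E = ((0 | (c & b)) | (~ 1))
2. [or_comm →] (0 | (c & b))  →  ((c & b) | 0);  E = (((c & b) | 0) | (~ 1))
3. [or_false →] ((c & b) | 0)  →  (c & b);  cost 14 ≤ 14, done

((c & b) | (~ 1))   [cost 14]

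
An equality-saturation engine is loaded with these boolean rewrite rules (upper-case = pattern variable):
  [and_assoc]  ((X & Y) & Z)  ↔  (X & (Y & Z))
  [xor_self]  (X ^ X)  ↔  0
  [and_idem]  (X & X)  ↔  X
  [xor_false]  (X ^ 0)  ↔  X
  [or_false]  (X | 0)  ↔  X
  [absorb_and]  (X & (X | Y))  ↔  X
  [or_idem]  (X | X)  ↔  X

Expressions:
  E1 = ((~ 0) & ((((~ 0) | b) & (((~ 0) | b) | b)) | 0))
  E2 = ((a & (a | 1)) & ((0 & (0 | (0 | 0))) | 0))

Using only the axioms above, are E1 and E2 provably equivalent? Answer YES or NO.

All listed rules preserve value, hence provable equivalence implies equal values everywhere; look for a separating assignment.
a=0, b=0 gives E1 ↦ 1, E2 ↦ 0; values differ ⇒ not provably equivalent.

NO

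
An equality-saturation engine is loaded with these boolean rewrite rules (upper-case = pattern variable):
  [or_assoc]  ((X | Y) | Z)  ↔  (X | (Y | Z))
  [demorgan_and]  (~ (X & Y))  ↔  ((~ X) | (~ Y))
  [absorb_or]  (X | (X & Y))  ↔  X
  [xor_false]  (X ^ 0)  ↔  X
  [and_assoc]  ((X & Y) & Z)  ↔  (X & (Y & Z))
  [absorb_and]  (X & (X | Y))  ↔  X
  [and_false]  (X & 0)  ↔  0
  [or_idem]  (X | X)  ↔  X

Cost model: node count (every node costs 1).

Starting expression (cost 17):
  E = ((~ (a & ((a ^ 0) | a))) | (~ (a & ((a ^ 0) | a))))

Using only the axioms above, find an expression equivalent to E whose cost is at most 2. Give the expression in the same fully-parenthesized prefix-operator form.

(~ a)   [cost 2]

(1) ((~ (a & ((a ^ 0) | a))) | (~ (a & ((a ^ 0) | a))))  =[or_idem →]=  (~ (a & ((a ^ 0) | a)))
(2) (a ^ 0)  =[xor_false →]=  a    ⊢ (~ (a & (a | a)))
(3) (a & (a | a))  =[absorb_and →]=  a    ⊢ cost 2, within 2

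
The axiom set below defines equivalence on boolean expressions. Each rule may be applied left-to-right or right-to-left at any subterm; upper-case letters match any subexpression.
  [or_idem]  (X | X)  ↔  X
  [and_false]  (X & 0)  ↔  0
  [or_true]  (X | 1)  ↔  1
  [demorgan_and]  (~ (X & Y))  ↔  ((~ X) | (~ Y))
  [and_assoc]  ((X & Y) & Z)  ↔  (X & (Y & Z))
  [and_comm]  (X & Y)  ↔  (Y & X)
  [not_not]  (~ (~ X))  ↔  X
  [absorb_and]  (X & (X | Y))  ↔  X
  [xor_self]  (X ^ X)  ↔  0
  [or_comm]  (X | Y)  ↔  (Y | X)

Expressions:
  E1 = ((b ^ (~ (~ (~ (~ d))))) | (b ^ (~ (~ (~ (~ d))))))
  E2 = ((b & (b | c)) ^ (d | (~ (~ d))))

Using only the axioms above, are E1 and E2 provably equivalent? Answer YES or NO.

YES

1. [or_idem →] ((b ^ (~ (~ (~ (~ d))))) | (b ^ (~ (~ (~ (~ d))))))  →  (b ^ (~ (~ (~ (~ d)))))
2. [not_not →] (~ (~ (~ (~ d))))  →  (~ (~ d));  E1 = (b ^ (~ (~ d)))
3. [not_not →] (~ (~ d))  →  d;  E1 = (b ^ d)
4. [or_idem ←] d  →  (d | d);  E1 = (b ^ (d | d))
5. [absorb_and ←] b  →  (b & (b | c));  E1 = ((b & (b | c)) ^ (d | d))
6. [not_not ←] d  →  (~ (~ d));  this is E2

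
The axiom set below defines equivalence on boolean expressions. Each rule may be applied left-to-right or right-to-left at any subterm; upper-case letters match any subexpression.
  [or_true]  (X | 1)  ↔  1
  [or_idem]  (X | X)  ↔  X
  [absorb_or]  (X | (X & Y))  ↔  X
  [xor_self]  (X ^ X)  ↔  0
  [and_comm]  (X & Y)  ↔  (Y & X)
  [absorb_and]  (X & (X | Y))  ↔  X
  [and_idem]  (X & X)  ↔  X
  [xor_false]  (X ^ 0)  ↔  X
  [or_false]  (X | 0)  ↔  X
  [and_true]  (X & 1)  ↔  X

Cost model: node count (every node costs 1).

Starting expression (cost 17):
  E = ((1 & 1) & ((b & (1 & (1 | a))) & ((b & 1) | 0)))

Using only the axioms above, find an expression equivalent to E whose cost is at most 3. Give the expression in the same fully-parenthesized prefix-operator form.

(1 & b)   [cost 3]

1. [absorb_and →] (1 & (1 | a))  →  1;  E = ((1 & 1) & ((b & 1) & ((b & 1) | 0)))
2. [absorb_and →] ((b & 1) & ((b & 1) | 0))  →  (b & 1);  E = ((1 & 1) & (b & 1))
3. [and_true →] (1 & 1)  →  1;  E = (1 & (b & 1))
4. [and_true →] (b & 1)  →  b;  cost 3 ≤ 3, done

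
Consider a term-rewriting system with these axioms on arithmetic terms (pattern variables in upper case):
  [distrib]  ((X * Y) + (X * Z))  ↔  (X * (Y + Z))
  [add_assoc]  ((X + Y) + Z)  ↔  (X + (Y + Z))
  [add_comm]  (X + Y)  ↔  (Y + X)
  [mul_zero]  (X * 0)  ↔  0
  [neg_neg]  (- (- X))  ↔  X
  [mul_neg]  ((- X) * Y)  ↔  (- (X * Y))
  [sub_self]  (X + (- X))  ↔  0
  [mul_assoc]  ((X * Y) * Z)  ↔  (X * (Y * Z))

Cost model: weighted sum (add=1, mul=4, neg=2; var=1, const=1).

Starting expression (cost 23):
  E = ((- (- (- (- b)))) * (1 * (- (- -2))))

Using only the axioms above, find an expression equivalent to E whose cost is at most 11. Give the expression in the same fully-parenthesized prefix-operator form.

step 1: neg_neg (→) rewrites (- (- -2)) into -2, now ((- (- (- (- b)))) * (1 * -2))
step 2: neg_neg (→) rewrites (- (- b)) into b, now ((- (- b)) * (1 * -2))
step 3: neg_neg (→) rewrites (- (- b)) into b, reaching cost 11 (bound 11)

(b * (1 * -2))   [cost 11]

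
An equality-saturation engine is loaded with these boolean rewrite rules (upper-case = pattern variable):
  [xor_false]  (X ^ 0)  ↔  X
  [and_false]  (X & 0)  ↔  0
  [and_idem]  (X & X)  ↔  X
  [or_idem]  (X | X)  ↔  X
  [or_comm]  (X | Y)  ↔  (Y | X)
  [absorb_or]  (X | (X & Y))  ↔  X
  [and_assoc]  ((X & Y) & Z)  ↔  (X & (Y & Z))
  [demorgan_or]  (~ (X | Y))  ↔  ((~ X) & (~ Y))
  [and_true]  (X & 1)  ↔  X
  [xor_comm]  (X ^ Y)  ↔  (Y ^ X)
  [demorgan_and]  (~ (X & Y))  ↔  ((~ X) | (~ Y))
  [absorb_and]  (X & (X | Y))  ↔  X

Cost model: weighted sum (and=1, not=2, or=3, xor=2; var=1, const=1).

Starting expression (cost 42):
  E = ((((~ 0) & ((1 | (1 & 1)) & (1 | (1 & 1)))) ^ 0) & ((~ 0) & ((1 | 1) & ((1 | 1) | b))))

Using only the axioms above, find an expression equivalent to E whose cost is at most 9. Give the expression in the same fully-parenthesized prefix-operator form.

1. [and_idem →] ((1 | (1 & 1)) & (1 | (1 & 1)))  →  (1 | (1 & 1));  E = ((((~ 0) & (1 | (1 & 1))) ^ 0) & ((~ 0) & ((1 | 1) & ((1 | 1) | b))))
2. [absorb_and →] ((1 | 1) & ((1 | 1) | b))  →  (1 | 1);  E = ((((~ 0) & (1 | (1 & 1))) ^ 0) & ((~ 0) & (1 | 1)))
3. [and_idem →] (1 & 1)  →  1;  E = ((((~ 0) & (1 | 1)) ^ 0) & ((~ 0) & (1 | 1)))
4. [xor_false →] (((~ 0) & (1 | 1)) ^ 0)  →  ((~ 0) & (1 | 1));  E = (((~ 0) & (1 | 1)) & ((~ 0) & (1 | 1)))
5. [and_idem →] (((~ 0) & (1 | 1)) & ((~ 0) & (1 | 1)))  →  ((~ 0) & (1 | 1));  cost 9 ≤ 9, done

((~ 0) & (1 | 1))   [cost 9]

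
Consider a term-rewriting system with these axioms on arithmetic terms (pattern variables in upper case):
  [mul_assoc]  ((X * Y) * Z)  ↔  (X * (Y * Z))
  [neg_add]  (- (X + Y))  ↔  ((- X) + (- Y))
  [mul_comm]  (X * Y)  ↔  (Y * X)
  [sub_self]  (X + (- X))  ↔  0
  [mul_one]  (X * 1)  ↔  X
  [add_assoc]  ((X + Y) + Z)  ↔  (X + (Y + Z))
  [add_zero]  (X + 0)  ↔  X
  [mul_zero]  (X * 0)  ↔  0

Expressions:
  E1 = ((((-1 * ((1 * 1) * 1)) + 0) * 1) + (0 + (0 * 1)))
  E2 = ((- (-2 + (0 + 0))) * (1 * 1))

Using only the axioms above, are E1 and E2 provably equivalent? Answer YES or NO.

Every axiom is a valid identity, so a rewrite proof would force E1 and E2 to agree under every assignment.
At the empty assignment (no variables occur): E1 = -1 but E2 = 2; they differ, so no derivation exists.

NO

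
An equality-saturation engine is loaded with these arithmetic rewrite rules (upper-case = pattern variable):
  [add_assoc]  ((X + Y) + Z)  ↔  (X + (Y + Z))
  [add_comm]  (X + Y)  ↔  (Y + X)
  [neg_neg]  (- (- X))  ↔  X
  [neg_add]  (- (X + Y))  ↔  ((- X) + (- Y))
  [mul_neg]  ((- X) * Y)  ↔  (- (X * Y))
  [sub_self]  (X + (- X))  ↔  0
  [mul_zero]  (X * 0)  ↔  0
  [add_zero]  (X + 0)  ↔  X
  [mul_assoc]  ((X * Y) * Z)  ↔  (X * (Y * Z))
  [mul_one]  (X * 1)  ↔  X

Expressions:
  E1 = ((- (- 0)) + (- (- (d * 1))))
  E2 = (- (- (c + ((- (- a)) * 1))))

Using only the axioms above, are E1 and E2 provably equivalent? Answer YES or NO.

NO

The axioms are sound identities: if E1 ↔* E2 then E1 and E2 evaluate identically under any assignment.
Under a=0, c=0, d=1: E1 evaluates to 1, E2 to 0. Distinct ⇒ no rewrite sequence connects them.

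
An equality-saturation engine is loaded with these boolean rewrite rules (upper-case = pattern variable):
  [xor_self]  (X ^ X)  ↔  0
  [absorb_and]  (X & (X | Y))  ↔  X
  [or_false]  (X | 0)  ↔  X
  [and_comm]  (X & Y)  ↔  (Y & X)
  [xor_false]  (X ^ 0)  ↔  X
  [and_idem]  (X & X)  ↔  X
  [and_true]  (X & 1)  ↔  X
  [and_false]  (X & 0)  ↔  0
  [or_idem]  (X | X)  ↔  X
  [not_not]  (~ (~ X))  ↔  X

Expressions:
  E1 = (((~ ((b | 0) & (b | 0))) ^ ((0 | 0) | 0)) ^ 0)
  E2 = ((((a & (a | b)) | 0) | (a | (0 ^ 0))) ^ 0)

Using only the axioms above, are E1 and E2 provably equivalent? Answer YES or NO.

NO

The axioms are sound identities: if E1 ↔* E2 then E1 and E2 evaluate identically under any assignment.
Under a=0, b=0: E1 evaluates to 1, E2 to 0. Distinct ⇒ no rewrite sequence connects them.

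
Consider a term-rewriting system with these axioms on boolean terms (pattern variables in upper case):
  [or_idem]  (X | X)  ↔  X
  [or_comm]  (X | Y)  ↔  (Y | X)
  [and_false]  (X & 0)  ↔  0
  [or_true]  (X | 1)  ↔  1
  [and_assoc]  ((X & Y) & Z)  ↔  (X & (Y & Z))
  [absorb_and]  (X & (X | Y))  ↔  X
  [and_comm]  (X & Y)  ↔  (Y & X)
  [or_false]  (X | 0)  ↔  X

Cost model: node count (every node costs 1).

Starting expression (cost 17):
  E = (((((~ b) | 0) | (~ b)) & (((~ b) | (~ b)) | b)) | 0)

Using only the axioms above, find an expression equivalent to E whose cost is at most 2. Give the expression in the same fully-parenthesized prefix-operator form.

step 1: or_false (→) rewrites (((((~ b) | 0) | (~ b)) & (((~ b) | (~ b)) | b)) | 0) into ((((~ b) | 0) | (~ b)) & (((~ b) | (~ b)) | b))
step 2: or_false (→) rewrites ((~ b) | 0) into (~ b), now (((~ b) | (~ b)) & (((~ b) | (~ b)) | b))
step 3: absorb_and (→) rewrites (((~ b) | (~ b)) & (((~ b) | (~ b)) | b)) into ((~ b) | (~ b))
step 4: or_idem (→) rewrites ((~ b) | (~ b)) into (~ b), reaching cost 2 (bound 2)

(~ b)   [cost 2]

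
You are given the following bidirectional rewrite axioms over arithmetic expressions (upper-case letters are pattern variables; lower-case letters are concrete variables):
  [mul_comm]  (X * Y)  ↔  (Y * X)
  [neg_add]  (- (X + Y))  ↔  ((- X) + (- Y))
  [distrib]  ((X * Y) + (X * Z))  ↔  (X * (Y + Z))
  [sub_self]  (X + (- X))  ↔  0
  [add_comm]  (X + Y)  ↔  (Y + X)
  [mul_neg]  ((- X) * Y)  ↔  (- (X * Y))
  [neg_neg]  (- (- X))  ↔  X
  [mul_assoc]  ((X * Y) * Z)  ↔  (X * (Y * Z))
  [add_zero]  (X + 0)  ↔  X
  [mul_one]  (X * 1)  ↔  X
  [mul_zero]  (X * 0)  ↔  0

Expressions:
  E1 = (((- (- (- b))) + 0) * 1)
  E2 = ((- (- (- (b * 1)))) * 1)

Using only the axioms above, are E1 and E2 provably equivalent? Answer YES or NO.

YES

step 1: add_zero (→) rewrites ((- (- (- b))) + 0) into (- (- (- b))), now ((- (- (- b))) * 1)
step 2: neg_neg (→) rewrites (- (- (- b))) into (- b), now ((- b) * 1)
step 3: mul_one (→) rewrites ((- b) * 1) into (- b)
step 4: neg_neg (←) rewrites (- b) into (- (- (- b)))
step 5: mul_one (←) rewrites b into (b * 1), now (- (- (- (b * 1))))
step 6: mul_one (←) rewrites (- (- (- (b * 1)))) into ((- (- (- (b * 1)))) * 1), which is E2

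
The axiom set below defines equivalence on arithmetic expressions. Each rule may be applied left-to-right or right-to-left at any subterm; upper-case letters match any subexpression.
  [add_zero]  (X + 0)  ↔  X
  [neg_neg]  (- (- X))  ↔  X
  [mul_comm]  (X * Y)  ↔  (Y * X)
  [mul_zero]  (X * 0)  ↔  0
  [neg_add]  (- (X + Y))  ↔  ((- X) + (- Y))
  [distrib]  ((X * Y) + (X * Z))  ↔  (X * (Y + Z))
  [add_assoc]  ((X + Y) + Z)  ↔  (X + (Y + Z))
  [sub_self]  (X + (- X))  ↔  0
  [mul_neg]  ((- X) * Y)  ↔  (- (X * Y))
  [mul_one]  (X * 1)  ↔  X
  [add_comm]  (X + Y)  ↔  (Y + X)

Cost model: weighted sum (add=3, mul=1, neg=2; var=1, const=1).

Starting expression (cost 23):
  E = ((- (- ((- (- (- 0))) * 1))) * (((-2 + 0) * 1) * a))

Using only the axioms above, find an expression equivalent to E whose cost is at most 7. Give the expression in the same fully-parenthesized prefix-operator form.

((- 0) * (-2 * a))   [cost 7]

1. [neg_neg →] (- (- ((- (- (- 0))) * 1)))  →  ((- (- (- 0))) * 1);  E = (((- (- (- 0))) * 1) * (((-2 + 0) * 1) * a))
2. [mul_one →] ((-2 + 0) * 1)  →  (-2 + 0);  E = (((- (- (- 0))) * 1) * ((-2 + 0) * a))
3. [add_zero →] (-2 + 0)  →  -2;  E = (((- (- (- 0))) * 1) * (-2 * a))
4. [mul_one →] ((- (- (- 0))) * 1)  →  (- (- (- 0)));  E = ((- (- (- 0))) * (-2 * a))
5. [neg_neg →] (- (- (- 0)))  →  (- 0);  cost 7 ≤ 7, done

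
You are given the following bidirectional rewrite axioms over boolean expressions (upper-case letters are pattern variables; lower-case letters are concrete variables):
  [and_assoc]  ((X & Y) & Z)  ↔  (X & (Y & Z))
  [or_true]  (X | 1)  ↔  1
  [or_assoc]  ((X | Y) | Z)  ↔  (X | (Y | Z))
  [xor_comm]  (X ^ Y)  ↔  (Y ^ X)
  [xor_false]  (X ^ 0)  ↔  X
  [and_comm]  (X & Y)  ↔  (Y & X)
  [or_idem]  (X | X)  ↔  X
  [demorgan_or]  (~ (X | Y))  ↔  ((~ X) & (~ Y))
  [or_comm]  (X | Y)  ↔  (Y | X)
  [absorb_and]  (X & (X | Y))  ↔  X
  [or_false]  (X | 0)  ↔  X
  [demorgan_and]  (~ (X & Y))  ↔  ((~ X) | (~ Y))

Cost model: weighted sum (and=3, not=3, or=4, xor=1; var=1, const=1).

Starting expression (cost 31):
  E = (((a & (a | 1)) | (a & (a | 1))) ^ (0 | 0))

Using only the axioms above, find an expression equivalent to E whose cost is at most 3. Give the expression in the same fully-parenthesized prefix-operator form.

(a ^ 0)   [cost 3]

step 1: or_idem (→) rewrites ((a & (a | 1)) | (a & (a | 1))) into (a & (a | 1)), now ((a & (a | 1)) ^ (0 | 0))
step 2: or_idem (→) rewrites (0 | 0) into 0, now ((a & (a | 1)) ^ 0)
step 3: absorb_and (→) rewrites (a & (a | 1)) into a, reaching cost 3 (bound 3)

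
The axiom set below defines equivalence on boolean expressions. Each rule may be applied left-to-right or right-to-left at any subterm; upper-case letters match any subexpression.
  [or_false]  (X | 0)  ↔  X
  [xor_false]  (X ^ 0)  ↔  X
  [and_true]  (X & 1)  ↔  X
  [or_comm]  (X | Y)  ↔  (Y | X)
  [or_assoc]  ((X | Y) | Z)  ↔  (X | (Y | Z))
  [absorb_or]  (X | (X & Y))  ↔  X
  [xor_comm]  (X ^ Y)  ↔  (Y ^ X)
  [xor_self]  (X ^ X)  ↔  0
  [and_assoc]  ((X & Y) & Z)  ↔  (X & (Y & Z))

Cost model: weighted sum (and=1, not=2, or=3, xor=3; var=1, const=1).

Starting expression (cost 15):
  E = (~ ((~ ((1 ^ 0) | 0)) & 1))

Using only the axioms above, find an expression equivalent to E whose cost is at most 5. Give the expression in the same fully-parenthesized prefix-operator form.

(~ (~ 1))   [cost 5]

1. [or_false →] ((1 ^ 0) | 0)  →  (1 ^ 0);  E = (~ ((~ (1 ^ 0)) & 1))
2. [and_true →] ((~ (1 ^ 0)) & 1)  →  (~ (1 ^ 0));  E = (~ (~ (1 ^ 0)))
3. [xor_false →] (1 ^ 0)  →  1;  cost 5 ≤ 5, done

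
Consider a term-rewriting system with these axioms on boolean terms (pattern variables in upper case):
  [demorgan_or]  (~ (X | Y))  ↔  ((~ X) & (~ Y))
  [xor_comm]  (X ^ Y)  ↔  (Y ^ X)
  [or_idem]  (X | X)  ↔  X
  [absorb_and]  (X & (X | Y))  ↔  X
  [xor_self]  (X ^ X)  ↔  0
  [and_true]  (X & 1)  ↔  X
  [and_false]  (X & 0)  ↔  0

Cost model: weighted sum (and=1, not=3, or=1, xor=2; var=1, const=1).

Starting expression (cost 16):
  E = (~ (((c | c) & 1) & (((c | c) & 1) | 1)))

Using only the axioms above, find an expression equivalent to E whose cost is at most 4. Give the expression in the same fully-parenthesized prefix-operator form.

(~ c)   [cost 4]

(1) (((c | c) & 1) & (((c | c) & 1) | 1))  =[absorb_and →]=  ((c | c) & 1)    ⊢ (~ ((c | c) & 1))
(2) ((c | c) & 1)  =[and_true →]=  (c | c)    ⊢ (~ (c | c))
(3) (c | c)  =[or_idem →]=  c    ⊢ cost 4, within 4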